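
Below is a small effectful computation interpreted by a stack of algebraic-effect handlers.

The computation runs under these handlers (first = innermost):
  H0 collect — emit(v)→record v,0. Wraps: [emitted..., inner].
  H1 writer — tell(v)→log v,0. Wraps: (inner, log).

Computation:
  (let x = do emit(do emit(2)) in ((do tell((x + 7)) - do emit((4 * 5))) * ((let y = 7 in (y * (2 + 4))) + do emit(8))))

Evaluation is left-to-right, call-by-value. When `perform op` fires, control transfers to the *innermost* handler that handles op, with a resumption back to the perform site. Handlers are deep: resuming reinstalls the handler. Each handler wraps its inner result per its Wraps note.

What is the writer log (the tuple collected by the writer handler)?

Answer: (7)

Working:
emit(2) @ H0 ⇒ out+=2
emit(0) @ H0 ⇒ out+=0
tell(7) @ H1 ⇒ log+=7
emit(20) @ H0 ⇒ out+=20
emit(8) @ H0 ⇒ out+=8
H0 returns [2, 0, 20, 8, 0]
H1 returns ([2, 0, 20, 8, 0], (7))
= ([2, 0, 20, 8, 0], (7))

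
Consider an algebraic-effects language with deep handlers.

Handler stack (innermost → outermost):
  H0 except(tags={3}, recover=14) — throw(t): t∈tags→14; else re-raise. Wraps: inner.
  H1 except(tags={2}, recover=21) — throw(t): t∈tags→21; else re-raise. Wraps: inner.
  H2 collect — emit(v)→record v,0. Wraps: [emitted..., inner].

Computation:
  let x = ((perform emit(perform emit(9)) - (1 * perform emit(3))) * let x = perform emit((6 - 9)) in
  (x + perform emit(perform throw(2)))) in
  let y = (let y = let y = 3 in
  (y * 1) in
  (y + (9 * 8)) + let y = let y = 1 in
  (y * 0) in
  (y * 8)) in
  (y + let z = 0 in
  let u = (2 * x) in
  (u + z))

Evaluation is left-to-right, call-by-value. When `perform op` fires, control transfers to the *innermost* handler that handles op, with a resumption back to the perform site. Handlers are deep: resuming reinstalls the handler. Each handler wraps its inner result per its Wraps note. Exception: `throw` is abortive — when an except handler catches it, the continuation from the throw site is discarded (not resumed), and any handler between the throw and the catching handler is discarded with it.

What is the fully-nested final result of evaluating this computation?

Working:
emit(9) @ H2 ⇒ out+=9
emit(0) @ H2 ⇒ out+=0
emit(3) @ H2 ⇒ out+=3
emit(-3) @ H2 ⇒ out+=-3
throw(2) @ H0 re-raised
throw(2) @ H1 caught ⇒ 21
H2 returns [9, 0, 3, -3, 21]
= [9, 0, 3, -3, 21]

Answer: [9, 0, 3, -3, 21]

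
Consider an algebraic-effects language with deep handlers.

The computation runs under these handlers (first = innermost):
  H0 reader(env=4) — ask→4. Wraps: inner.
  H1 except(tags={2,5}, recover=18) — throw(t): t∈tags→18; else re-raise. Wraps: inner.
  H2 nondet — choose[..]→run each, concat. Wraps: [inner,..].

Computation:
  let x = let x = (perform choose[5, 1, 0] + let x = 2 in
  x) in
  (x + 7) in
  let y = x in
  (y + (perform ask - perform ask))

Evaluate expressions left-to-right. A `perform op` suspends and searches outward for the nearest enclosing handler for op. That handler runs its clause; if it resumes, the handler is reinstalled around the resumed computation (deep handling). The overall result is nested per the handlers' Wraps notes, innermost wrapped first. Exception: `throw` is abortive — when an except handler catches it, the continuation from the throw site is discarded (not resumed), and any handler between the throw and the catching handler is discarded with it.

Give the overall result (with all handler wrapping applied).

Answer: [14, 10, 9]

Evaluation trace:
choose[5, 1, 0] @ H2
  branch[0] choose=5:
    ask @ H0 ⇒ 4
    ask @ H0 ⇒ 4
    H0 returns 14
    H1 returns 14
    H2 returns [14]
  branch[1] choose=1:
    ask @ H0 ⇒ 4
    ask @ H0 ⇒ 4
    H0 returns 10
    H1 returns 10
    H2 returns [10]
  branch[2] choose=0:
    ask @ H0 ⇒ 4
    ask @ H0 ⇒ 4
    H0 returns 9
    H1 returns 9
    H2 returns [9]
= [14, 10, 9]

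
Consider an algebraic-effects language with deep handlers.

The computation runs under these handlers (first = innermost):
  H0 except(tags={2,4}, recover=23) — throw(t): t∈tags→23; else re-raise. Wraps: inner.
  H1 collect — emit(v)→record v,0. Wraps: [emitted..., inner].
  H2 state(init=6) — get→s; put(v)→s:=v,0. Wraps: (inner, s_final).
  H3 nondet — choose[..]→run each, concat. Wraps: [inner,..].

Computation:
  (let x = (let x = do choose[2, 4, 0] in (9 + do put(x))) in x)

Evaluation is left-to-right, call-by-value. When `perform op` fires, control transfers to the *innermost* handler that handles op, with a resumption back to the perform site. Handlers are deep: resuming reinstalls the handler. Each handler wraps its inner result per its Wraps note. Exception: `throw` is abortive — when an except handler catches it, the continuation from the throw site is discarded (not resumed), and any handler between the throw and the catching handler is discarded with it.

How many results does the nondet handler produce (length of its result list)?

Evaluation trace:
choose[2, 4, 0] @ H3
  branch[0] choose=2:
    put(2) @ H2 ⇒ s:=2
    H0 returns 9
    H1 returns [9]
    H2 returns ([9], 2)
    H3 returns [([9], 2)]
  branch[1] choose=4:
    put(4) @ H2 ⇒ s:=4
    H0 returns 9
    H1 returns [9]
    H2 returns ([9], 4)
    H3 returns [([9], 4)]
  branch[2] choose=0:
    put(0) @ H2 ⇒ s:=0
    H0 returns 9
    H1 returns [9]
    H2 returns ([9], 0)
    H3 returns [([9], 0)]
= [([9], 2), ([9], 4), ([9], 0)]

Answer: 3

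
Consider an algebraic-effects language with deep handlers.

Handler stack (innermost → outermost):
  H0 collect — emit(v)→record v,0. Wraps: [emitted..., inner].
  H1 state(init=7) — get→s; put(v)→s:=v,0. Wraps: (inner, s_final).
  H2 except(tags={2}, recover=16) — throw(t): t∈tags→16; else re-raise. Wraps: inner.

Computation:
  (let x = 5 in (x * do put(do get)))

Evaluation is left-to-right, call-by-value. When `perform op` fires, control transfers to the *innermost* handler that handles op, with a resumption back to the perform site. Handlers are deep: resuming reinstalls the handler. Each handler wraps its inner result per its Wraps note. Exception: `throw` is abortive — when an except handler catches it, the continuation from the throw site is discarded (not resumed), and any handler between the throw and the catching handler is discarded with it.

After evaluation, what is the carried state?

Answer: 7

Step-by-step:
get @ H1 ⇒ 7
put(7) @ H1 ⇒ s:=7
H0 returns [0]
H1 returns ([0], 7)
H2 returns ([0], 7)
= ([0], 7)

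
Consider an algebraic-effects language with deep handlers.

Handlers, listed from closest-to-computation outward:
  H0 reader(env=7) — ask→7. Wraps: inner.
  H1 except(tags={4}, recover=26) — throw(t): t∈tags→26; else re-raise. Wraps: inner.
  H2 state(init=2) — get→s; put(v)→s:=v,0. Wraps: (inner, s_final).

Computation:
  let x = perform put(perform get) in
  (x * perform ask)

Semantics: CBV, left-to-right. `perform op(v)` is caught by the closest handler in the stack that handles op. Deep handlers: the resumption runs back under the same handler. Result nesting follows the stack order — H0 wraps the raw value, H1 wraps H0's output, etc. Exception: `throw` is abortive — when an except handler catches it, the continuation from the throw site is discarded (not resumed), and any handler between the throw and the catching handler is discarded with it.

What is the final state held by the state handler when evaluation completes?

Step-by-step:
get @ H2 ⇒ 2
put(2) @ H2 ⇒ s:=2
ask @ H0 ⇒ 7
H0 returns 0
H1 returns 0
H2 returns (0, 2)
= (0, 2)

Answer: 2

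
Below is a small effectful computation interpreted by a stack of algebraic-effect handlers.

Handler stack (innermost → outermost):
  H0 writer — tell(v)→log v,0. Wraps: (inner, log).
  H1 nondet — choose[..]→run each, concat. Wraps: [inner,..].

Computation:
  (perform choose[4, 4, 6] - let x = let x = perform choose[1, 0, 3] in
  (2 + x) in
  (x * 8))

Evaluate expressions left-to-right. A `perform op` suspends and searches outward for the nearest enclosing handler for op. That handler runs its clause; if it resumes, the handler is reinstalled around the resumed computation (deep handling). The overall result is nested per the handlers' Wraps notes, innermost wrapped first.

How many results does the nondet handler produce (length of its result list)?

Working:
choose[4, 4, 6] @ H1
  branch[0] choose=4:
    choose[1, 0, 3] @ H1
      branch[0] choose=1:
        H0 returns (-20, ())
        H1 returns [(-20, ())]
      branch[1] choose=0:
        H0 returns (-12, ())
        H1 returns [(-12, ())]
      branch[2] choose=3:
        H0 returns (-36, ())
        H1 returns [(-36, ())]
  branch[1] choose=4:
    choose[1, 0, 3] @ H1
      branch[0] choose=1:
        H0 returns (-20, ())
        H1 returns [(-20, ())]
      branch[1] choose=0:
        H0 returns (-12, ())
        H1 returns [(-12, ())]
      branch[2] choose=3:
        H0 returns (-36, ())
        H1 returns [(-36, ())]
  branch[2] choose=6:
    choose[1, 0, 3] @ H1
      branch[0] choose=1:
        H0 returns (-18, ())
        H1 returns [(-18, ())]
      branch[1] choose=0:
        H0 returns (-10, ())
        H1 returns [(-10, ())]
      branch[2] choose=3:
        H0 returns (-34, ())
        H1 returns [(-34, ())]
= [(-20, ()), (-12, ()), (-36, ()), (-20, ()), (-12, ()), (-36, ()), (-18, ()), (-10, ()), (-34, ())]

Answer: 9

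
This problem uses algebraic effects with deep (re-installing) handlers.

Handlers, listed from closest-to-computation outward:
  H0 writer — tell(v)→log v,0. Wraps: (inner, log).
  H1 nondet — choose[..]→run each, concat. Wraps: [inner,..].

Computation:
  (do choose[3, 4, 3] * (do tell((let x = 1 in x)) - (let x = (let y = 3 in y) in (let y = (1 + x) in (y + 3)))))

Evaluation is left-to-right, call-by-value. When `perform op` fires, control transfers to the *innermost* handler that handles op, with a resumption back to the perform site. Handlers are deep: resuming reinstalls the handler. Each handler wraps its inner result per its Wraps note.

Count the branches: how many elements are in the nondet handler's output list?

Evaluation trace:
choose[3, 4, 3] @ H1
  branch[0] choose=3:
    tell(1) @ H0 ⇒ log+=1
    H0 returns (-21, (1))
    H1 returns [(-21, (1))]
  branch[1] choose=4:
    tell(1) @ H0 ⇒ log+=1
    H0 returns (-28, (1))
    H1 returns [(-28, (1))]
  branch[2] choose=3:
    tell(1) @ H0 ⇒ log+=1
    H0 returns (-21, (1))
    H1 returns [(-21, (1))]
= [(-21, (1)), (-28, (1)), (-21, (1))]

Answer: 3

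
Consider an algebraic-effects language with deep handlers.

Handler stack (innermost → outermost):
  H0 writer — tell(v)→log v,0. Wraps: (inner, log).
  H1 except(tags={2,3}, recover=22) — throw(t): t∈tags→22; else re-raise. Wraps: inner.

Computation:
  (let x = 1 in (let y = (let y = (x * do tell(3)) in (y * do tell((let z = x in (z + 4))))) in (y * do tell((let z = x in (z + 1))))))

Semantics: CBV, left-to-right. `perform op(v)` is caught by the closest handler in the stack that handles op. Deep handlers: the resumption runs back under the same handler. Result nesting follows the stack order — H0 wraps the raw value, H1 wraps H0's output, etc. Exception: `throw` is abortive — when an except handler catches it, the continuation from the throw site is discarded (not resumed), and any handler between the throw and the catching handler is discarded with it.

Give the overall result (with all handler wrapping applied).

Evaluation trace:
tell(3) @ H0 ⇒ log+=3
tell(5) @ H0 ⇒ log+=5
tell(2) @ H0 ⇒ log+=2
H0 returns (0, (3, 5, 2))
H1 returns (0, (3, 5, 2))
= (0, (3, 5, 2))

Answer: (0, (3, 5, 2))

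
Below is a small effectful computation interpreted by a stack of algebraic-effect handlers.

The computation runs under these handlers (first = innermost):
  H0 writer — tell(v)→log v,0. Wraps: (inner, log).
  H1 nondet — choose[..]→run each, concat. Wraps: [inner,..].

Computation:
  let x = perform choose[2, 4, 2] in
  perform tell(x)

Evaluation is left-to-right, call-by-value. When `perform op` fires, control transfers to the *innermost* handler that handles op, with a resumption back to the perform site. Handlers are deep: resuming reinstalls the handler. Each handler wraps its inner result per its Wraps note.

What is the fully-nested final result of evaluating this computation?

Evaluation trace:
choose[2, 4, 2] @ H1
  branch[0] choose=2:
    tell(2) @ H0 ⇒ log+=2
    H0 returns (0, (2))
    H1 returns [(0, (2))]
  branch[1] choose=4:
    tell(4) @ H0 ⇒ log+=4
    H0 returns (0, (4))
    H1 returns [(0, (4))]
  branch[2] choose=2:
    tell(2) @ H0 ⇒ log+=2
    H0 returns (0, (2))
    H1 returns [(0, (2))]
= [(0, (2)), (0, (4)), (0, (2))]

Answer: [(0, (2)), (0, (4)), (0, (2))]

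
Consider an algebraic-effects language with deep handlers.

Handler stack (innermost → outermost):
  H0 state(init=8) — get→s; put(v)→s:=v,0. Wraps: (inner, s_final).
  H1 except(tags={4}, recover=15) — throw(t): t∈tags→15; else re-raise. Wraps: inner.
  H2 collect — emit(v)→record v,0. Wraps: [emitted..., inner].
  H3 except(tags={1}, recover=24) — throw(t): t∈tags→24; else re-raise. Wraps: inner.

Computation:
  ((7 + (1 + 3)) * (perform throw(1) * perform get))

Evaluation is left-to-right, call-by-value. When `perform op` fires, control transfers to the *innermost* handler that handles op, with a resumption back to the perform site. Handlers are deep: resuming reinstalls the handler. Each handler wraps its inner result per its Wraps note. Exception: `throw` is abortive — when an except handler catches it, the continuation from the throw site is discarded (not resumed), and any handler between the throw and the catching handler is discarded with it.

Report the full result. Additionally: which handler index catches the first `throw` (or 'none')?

Answer: 24 ; first throw caught by: H3

Step-by-step:
throw(1) @ H1 re-raised
throw(1) @ H3 caught ⇒ 24
= 24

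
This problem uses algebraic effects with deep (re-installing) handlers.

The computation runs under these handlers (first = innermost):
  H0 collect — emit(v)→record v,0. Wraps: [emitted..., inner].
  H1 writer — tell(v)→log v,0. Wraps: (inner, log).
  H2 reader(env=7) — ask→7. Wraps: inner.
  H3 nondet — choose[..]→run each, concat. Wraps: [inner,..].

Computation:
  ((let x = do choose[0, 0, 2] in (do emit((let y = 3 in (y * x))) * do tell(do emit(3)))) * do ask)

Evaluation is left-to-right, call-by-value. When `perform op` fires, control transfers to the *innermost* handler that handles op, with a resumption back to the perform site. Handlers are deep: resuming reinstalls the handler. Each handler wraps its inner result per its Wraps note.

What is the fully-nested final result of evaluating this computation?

Working:
choose[0, 0, 2] @ H3
  branch[0] choose=0:
    emit(0) @ H0 ⇒ out+=0
    emit(3) @ H0 ⇒ out+=3
    tell(0) @ H1 ⇒ log+=0
    ask @ H2 ⇒ 7
    H0 returns [0, 3, 0]
    H1 returns ([0, 3, 0], (0))
    H2 returns ([0, 3, 0], (0))
    H3 returns [([0, 3, 0], (0))]
  branch[1] choose=0:
    emit(0) @ H0 ⇒ out+=0
    emit(3) @ H0 ⇒ out+=3
    tell(0) @ H1 ⇒ log+=0
    ask @ H2 ⇒ 7
    H0 returns [0, 3, 0]
    H1 returns ([0, 3, 0], (0))
    H2 returns ([0, 3, 0], (0))
    H3 returns [([0, 3, 0], (0))]
  branch[2] choose=2:
    emit(6) @ H0 ⇒ out+=6
    emit(3) @ H0 ⇒ out+=3
    tell(0) @ H1 ⇒ log+=0
    ask @ H2 ⇒ 7
    H0 returns [6, 3, 0]
    H1 returns ([6, 3, 0], (0))
    H2 returns ([6, 3, 0], (0))
    H3 returns [([6, 3, 0], (0))]
= [([0, 3, 0], (0)), ([0, 3, 0], (0)), ([6, 3, 0], (0))]

Answer: [([0, 3, 0], (0)), ([0, 3, 0], (0)), ([6, 3, 0], (0))]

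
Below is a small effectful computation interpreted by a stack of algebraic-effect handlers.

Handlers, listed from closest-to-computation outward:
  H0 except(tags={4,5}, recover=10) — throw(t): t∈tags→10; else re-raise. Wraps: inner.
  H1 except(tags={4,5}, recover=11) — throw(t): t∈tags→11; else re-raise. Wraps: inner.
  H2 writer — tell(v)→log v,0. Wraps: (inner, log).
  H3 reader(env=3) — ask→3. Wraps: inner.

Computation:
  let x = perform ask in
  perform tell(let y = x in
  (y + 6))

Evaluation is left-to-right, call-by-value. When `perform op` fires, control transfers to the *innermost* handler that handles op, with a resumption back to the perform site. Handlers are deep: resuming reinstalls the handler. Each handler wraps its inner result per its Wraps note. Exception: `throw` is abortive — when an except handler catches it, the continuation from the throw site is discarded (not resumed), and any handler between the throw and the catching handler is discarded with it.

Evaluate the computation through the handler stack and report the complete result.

Working:
ask @ H3 ⇒ 3
tell(9) @ H2 ⇒ log+=9
H0 returns 0
H1 returns 0
H2 returns (0, (9))
H3 returns (0, (9))
= (0, (9))

Answer: (0, (9))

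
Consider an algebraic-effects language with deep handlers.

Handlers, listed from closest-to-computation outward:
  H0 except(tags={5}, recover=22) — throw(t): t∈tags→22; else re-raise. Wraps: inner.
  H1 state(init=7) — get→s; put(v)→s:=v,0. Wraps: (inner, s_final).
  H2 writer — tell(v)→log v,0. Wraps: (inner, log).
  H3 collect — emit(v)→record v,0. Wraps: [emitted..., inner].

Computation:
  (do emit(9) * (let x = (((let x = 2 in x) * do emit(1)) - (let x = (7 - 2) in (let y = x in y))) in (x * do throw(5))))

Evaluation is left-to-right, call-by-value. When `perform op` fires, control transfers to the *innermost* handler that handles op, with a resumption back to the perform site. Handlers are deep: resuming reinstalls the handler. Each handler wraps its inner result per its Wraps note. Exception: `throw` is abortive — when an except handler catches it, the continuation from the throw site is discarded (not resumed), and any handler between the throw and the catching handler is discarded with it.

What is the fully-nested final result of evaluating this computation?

Answer: [9, 1, ((22, 7), ())]

Evaluation trace:
emit(9) @ H3 ⇒ out+=9
emit(1) @ H3 ⇒ out+=1
throw(5) @ H0 caught ⇒ 22
H1 returns (22, 7)
H2 returns ((22, 7), ())
H3 returns [9, 1, ((22, 7), ())]
= [9, 1, ((22, 7), ())]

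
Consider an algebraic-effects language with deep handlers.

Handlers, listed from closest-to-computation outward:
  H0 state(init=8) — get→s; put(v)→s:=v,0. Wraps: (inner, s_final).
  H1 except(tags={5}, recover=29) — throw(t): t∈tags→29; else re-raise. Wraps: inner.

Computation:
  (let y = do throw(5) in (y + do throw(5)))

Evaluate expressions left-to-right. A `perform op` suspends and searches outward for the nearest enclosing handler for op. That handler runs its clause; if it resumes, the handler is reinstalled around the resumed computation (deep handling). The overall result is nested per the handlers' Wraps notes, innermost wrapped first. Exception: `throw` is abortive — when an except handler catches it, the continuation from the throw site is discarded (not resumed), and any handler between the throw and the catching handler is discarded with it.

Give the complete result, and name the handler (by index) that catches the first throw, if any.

Working:
throw(5) @ H1 caught ⇒ 29
= 29

Answer: 29 ; first throw caught by: H1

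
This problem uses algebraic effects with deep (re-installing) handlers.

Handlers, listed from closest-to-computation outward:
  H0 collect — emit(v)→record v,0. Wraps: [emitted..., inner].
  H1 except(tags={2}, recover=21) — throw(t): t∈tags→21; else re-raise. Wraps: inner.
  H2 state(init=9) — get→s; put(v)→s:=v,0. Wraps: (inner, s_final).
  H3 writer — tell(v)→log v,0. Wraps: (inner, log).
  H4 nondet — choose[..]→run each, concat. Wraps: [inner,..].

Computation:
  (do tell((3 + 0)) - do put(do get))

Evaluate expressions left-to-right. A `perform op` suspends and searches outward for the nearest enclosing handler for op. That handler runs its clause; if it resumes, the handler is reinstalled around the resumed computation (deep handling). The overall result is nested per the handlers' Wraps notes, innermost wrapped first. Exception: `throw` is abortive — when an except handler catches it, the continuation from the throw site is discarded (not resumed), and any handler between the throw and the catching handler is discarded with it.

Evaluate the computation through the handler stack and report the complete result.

Working:
tell(3) @ H3 ⇒ log+=3
get @ H2 ⇒ 9
put(9) @ H2 ⇒ s:=9
H0 returns [0]
H1 returns [0]
H2 returns ([0], 9)
H3 returns (([0], 9), (3))
H4 returns [(([0], 9), (3))]
= [(([0], 9), (3))]

Answer: [(([0], 9), (3))]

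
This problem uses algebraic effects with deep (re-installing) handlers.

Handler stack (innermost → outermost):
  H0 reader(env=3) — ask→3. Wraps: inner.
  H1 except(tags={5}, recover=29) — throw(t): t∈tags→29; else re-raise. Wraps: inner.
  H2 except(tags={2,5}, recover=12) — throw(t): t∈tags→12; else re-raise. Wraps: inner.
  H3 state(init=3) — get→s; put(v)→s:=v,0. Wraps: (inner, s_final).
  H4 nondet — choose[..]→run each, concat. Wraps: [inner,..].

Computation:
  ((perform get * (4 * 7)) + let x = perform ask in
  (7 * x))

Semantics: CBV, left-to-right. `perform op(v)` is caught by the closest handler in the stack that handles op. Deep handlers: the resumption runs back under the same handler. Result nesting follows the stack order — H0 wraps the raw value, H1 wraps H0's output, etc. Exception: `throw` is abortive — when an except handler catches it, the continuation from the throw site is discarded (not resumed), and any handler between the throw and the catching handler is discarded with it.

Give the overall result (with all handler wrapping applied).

Evaluation trace:
get @ H3 ⇒ 3
ask @ H0 ⇒ 3
H0 returns 105
H1 returns 105
H2 returns 105
H3 returns (105, 3)
H4 returns [(105, 3)]
= [(105, 3)]

Answer: [(105, 3)]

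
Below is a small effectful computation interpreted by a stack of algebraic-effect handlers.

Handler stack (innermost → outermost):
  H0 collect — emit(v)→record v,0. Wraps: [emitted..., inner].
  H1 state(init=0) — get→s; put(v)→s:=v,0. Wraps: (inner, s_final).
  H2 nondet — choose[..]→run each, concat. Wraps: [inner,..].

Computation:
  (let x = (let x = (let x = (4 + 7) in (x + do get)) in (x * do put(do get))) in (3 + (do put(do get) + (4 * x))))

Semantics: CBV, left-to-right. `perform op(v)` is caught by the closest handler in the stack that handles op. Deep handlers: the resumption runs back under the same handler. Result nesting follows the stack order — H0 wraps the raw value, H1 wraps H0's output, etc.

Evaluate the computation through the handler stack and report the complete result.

Answer: [([3], 0)]

Step-by-step:
get @ H1 ⇒ 0
get @ H1 ⇒ 0
put(0) @ H1 ⇒ s:=0
get @ H1 ⇒ 0
put(0) @ H1 ⇒ s:=0
H0 returns [3]
H1 returns ([3], 0)
H2 returns [([3], 0)]
= [([3], 0)]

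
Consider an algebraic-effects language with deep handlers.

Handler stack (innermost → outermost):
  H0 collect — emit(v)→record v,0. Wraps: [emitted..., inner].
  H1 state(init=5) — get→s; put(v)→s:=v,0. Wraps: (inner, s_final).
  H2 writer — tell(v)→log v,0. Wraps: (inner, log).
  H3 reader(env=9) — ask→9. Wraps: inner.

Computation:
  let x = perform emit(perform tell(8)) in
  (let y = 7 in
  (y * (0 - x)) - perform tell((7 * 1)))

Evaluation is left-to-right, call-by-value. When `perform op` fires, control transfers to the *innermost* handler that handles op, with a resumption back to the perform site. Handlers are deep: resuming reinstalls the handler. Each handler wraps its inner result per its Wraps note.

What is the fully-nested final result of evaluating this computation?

Step-by-step:
tell(8) @ H2 ⇒ log+=8
emit(0) @ H0 ⇒ out+=0
tell(7) @ H2 ⇒ log+=7
H0 returns [0, 0]
H1 returns ([0, 0], 5)
H2 returns (([0, 0], 5), (8, 7))
H3 returns (([0, 0], 5), (8, 7))
= (([0, 0], 5), (8, 7))

Answer: (([0, 0], 5), (8, 7))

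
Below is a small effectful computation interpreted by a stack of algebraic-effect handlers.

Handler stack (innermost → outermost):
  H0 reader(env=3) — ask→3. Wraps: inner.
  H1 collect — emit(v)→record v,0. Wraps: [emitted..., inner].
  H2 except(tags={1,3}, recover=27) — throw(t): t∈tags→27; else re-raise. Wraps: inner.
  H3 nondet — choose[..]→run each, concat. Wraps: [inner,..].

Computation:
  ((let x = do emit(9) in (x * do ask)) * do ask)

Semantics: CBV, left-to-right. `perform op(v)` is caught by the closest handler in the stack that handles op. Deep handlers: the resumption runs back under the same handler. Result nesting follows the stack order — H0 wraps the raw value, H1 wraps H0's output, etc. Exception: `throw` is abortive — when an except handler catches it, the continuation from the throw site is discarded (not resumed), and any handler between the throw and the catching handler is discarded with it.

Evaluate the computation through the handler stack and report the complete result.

Working:
emit(9) @ H1 ⇒ out+=9
ask @ H0 ⇒ 3
ask @ H0 ⇒ 3
H0 returns 0
H1 returns [9, 0]
H2 returns [9, 0]
H3 returns [[9, 0]]
= [[9, 0]]

Answer: [[9, 0]]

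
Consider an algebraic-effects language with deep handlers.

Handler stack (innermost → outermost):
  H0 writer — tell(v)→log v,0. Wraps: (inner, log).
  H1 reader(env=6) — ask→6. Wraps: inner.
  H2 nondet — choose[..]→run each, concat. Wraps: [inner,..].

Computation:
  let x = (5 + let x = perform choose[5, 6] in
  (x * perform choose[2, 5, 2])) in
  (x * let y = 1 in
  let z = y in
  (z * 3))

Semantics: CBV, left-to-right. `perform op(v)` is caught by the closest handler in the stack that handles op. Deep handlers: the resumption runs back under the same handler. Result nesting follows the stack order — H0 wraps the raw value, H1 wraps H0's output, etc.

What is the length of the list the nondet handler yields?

Answer: 6

Working:
choose[5, 6] @ H2
  branch[0] choose=5:
    choose[2, 5, 2] @ H2
      branch[0] choose=2:
        H0 returns (45, ())
        H1 returns (45, ())
        H2 returns [(45, ())]
      branch[1] choose=5:
        H0 returns (90, ())
        H1 returns (90, ())
        H2 returns [(90, ())]
      branch[2] choose=2:
        H0 returns (45, ())
        H1 returns (45, ())
        H2 returns [(45, ())]
  branch[1] choose=6:
    choose[2, 5, 2] @ H2
      branch[0] choose=2:
        H0 returns (51, ())
        H1 returns (51, ())
        H2 returns [(51, ())]
      branch[1] choose=5:
        H0 returns (105, ())
        H1 returns (105, ())
        H2 returns [(105, ())]
      branch[2] choose=2:
        H0 returns (51, ())
        H1 returns (51, ())
        H2 returns [(51, ())]
= [(45, ()), (90, ()), (45, ()), (51, ()), (105, ()), (51, ())]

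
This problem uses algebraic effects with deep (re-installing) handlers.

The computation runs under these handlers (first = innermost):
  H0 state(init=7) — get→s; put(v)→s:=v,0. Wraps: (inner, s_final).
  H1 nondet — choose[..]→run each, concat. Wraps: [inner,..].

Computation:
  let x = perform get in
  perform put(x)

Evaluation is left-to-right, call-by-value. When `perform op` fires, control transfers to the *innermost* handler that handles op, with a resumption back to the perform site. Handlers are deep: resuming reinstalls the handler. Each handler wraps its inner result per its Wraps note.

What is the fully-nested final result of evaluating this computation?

Evaluation trace:
get @ H0 ⇒ 7
put(7) @ H0 ⇒ s:=7
H0 returns (0, 7)
H1 returns [(0, 7)]
= [(0, 7)]

Answer: [(0, 7)]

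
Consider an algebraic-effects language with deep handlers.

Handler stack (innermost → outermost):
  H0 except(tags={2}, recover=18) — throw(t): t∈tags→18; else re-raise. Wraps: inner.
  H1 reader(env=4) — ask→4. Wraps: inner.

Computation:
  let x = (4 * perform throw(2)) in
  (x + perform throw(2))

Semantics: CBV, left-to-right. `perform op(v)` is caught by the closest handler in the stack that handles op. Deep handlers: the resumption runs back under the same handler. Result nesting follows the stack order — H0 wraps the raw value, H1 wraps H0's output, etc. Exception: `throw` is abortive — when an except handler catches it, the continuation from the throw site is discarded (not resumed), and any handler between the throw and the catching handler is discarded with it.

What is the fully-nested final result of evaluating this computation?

Evaluation trace:
throw(2) @ H0 caught ⇒ 18
H1 returns 18
= 18

Answer: 18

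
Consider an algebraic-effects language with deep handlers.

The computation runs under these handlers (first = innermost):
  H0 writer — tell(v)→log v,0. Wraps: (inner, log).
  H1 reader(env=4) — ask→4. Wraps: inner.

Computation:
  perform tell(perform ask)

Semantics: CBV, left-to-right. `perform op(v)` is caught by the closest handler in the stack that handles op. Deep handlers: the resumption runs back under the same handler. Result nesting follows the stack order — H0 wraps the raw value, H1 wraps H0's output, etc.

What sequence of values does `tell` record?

Answer: (4)

Evaluation trace:
ask @ H1 ⇒ 4
tell(4) @ H0 ⇒ log+=4
H0 returns (0, (4))
H1 returns (0, (4))
= (0, (4))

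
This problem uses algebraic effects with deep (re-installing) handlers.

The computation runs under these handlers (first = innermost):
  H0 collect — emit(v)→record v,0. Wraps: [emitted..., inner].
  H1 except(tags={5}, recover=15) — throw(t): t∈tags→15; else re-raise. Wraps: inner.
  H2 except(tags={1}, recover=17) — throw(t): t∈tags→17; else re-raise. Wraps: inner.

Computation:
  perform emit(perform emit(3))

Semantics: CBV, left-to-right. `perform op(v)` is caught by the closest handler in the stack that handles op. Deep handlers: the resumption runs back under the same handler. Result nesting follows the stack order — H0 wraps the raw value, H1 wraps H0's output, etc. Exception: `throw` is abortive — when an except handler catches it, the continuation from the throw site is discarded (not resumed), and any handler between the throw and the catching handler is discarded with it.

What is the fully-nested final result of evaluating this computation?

Answer: [3, 0, 0]

Step-by-step:
emit(3) @ H0 ⇒ out+=3
emit(0) @ H0 ⇒ out+=0
H0 returns [3, 0, 0]
H1 returns [3, 0, 0]
H2 returns [3, 0, 0]
= [3, 0, 0]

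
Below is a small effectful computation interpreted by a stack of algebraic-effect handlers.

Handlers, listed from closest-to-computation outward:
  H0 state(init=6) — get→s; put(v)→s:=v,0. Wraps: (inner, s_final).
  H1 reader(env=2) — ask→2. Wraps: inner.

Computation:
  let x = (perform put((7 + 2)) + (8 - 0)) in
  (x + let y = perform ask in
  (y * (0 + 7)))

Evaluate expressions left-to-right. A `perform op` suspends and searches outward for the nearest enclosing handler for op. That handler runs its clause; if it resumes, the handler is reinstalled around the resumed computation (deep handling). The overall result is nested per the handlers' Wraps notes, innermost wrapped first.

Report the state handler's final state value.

Evaluation trace:
put(9) @ H0 ⇒ s:=9
ask @ H1 ⇒ 2
H0 returns (22, 9)
H1 returns (22, 9)
= (22, 9)

Answer: 9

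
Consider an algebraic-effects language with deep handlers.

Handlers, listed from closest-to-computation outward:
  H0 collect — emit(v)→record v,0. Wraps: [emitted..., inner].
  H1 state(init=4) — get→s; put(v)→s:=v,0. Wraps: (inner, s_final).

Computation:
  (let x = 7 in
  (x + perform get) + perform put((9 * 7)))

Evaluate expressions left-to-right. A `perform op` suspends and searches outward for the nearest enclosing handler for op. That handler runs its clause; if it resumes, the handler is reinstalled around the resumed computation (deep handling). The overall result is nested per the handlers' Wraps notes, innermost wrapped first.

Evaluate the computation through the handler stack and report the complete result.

Answer: ([11], 63)

Working:
get @ H1 ⇒ 4
put(63) @ H1 ⇒ s:=63
H0 returns [11]
H1 returns ([11], 63)
= ([11], 63)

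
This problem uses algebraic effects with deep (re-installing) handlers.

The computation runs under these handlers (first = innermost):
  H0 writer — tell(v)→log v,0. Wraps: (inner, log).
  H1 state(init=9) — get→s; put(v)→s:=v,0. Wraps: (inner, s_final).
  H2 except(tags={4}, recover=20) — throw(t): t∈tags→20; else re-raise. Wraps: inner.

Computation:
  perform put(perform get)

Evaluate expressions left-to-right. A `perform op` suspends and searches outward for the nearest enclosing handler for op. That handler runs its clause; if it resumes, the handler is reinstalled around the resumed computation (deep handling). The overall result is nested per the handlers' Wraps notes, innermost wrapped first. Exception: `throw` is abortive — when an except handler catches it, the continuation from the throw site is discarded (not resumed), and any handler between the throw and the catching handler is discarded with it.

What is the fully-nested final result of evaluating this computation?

Answer: ((0, ()), 9)

Working:
get @ H1 ⇒ 9
put(9) @ H1 ⇒ s:=9
H0 returns (0, ())
H1 returns ((0, ()), 9)
H2 returns ((0, ()), 9)
= ((0, ()), 9)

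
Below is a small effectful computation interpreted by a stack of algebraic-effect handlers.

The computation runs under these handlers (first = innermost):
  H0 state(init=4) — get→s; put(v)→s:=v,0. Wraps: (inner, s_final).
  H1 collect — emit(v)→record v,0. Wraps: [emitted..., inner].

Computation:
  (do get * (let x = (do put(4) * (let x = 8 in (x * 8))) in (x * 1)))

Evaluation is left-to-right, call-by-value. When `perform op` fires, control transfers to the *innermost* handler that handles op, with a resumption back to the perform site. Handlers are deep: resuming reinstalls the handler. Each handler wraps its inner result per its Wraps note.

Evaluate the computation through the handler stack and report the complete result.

Answer: [(0, 4)]

Evaluation trace:
get @ H0 ⇒ 4
put(4) @ H0 ⇒ s:=4
H0 returns (0, 4)
H1 returns [(0, 4)]
= [(0, 4)]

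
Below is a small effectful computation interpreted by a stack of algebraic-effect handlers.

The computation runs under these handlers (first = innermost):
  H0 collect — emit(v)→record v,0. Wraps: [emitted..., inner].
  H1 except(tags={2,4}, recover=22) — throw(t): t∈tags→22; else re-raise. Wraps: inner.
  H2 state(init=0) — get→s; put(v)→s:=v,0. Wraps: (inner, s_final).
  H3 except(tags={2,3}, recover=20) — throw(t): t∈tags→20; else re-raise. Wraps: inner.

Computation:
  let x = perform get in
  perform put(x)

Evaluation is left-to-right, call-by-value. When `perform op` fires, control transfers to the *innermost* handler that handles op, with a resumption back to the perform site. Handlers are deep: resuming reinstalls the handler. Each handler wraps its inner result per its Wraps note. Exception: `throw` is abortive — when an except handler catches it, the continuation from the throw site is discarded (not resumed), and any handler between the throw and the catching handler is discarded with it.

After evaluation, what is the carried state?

Answer: 0

Working:
get @ H2 ⇒ 0
put(0) @ H2 ⇒ s:=0
H0 returns [0]
H1 returns [0]
H2 returns ([0], 0)
H3 returns ([0], 0)
= ([0], 0)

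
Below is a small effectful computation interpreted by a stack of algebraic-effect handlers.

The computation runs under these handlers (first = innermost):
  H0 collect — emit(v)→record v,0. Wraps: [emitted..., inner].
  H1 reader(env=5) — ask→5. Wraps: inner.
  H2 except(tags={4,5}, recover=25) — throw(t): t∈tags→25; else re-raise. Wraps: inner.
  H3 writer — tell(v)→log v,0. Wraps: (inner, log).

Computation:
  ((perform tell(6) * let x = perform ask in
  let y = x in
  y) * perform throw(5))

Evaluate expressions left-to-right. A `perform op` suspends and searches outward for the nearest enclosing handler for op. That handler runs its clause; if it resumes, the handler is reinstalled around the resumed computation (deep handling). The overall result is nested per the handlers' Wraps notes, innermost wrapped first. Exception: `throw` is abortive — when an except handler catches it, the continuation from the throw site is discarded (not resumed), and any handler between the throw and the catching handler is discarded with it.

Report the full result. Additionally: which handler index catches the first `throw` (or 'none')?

Answer: (25, (6)) ; first throw caught by: H2

Evaluation trace:
tell(6) @ H3 ⇒ log+=6
ask @ H1 ⇒ 5
throw(5) @ H2 caught ⇒ 25
H3 returns (25, (6))
= (25, (6))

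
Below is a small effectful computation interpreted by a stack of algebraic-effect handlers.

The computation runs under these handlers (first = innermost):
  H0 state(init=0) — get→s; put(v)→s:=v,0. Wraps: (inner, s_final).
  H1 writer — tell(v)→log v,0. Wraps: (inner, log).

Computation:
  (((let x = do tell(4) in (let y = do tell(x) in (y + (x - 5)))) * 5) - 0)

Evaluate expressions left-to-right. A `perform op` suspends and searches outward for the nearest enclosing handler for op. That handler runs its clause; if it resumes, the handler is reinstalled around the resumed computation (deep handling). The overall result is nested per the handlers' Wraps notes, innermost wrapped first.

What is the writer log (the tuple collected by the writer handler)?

Working:
tell(4) @ H1 ⇒ log+=4
tell(0) @ H1 ⇒ log+=0
H0 returns (-25, 0)
H1 returns ((-25, 0), (4, 0))
= ((-25, 0), (4, 0))

Answer: (4, 0)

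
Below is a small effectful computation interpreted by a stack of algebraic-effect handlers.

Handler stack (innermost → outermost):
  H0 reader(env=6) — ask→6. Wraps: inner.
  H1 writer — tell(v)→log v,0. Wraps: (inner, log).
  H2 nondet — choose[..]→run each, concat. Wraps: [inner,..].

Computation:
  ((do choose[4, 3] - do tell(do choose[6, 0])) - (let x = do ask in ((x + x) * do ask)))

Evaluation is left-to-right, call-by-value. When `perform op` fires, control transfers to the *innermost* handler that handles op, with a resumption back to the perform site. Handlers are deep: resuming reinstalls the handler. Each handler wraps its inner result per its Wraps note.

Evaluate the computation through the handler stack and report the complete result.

Answer: [(-68, (6)), (-68, (0)), (-69, (6)), (-69, (0))]

Evaluation trace:
choose[4, 3] @ H2
  branch[0] choose=4:
    choose[6, 0] @ H2
      branch[0] choose=6:
        tell(6) @ H1 ⇒ log+=6
        ask @ H0 ⇒ 6
        ask @ H0 ⇒ 6
        H0 returns -68
        H1 returns (-68, (6))
        H2 returns [(-68, (6))]
      branch[1] choose=0:
        tell(0) @ H1 ⇒ log+=0
        ask @ H0 ⇒ 6
        ask @ H0 ⇒ 6
        H0 returns -68
        H1 returns (-68, (0))
        H2 returns [(-68, (0))]
  branch[1] choose=3:
    choose[6, 0] @ H2
      branch[0] choose=6:
        tell(6) @ H1 ⇒ log+=6
        ask @ H0 ⇒ 6
        ask @ H0 ⇒ 6
        H0 returns -69
        H1 returns (-69, (6))
        H2 returns [(-69, (6))]
      branch[1] choose=0:
        tell(0) @ H1 ⇒ log+=0
        ask @ H0 ⇒ 6
        ask @ H0 ⇒ 6
        H0 returns -69
        H1 returns (-69, (0))
        H2 returns [(-69, (0))]
= [(-68, (6)), (-68, (0)), (-69, (6)), (-69, (0))]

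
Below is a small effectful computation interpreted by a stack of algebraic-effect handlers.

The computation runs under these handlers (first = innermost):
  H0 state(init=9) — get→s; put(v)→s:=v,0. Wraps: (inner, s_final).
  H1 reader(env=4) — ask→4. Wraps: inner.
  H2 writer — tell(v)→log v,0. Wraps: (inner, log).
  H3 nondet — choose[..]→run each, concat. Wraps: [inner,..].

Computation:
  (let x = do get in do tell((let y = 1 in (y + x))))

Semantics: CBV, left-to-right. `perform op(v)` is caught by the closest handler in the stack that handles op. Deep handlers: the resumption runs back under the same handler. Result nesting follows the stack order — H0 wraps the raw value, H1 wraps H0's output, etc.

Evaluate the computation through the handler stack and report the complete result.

Working:
get @ H0 ⇒ 9
tell(10) @ H2 ⇒ log+=10
H0 returns (0, 9)
H1 returns (0, 9)
H2 returns ((0, 9), (10))
H3 returns [((0, 9), (10))]
= [((0, 9), (10))]

Answer: [((0, 9), (10))]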